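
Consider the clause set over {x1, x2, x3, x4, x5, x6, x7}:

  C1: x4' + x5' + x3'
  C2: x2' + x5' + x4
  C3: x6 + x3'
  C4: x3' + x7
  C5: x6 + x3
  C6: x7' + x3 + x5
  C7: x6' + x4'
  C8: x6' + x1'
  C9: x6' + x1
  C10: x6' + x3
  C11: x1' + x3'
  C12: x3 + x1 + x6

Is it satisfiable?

Unsatisfiable

Suppose x6 = 1.
From the singleton clause (x4'), x4 = 0.
From the singleton clause (x1'), x1 = 0.
But (x1) is also a unit clause — contradiction.
Backtrack on x6: now try x6 = 0.
From the singleton clause (x3'), x3 = 0.
But (x3) is also a unit clause — contradiction.
Either choice for x6 ends in contradiction.
No assignment satisfies every clause.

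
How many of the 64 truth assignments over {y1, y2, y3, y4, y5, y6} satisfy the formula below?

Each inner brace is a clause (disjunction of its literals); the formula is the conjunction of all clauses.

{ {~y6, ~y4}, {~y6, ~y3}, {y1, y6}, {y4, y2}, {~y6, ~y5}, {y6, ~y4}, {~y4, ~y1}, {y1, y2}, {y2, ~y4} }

6

There are 2^6 = 64 truth assignments over (y1, y2, y3, y4, y5, y6).
Split on y3. With y3 = 1, the clauses containing y3 are satisfied and ~y3 drops from the rest; 2 of the 2^5 = 32 assignments to the other variables satisfy what remains.
With y3 = 0, by the same count on the reduced clause set, 4 assignments work.
Total: 2 + 4 = 6.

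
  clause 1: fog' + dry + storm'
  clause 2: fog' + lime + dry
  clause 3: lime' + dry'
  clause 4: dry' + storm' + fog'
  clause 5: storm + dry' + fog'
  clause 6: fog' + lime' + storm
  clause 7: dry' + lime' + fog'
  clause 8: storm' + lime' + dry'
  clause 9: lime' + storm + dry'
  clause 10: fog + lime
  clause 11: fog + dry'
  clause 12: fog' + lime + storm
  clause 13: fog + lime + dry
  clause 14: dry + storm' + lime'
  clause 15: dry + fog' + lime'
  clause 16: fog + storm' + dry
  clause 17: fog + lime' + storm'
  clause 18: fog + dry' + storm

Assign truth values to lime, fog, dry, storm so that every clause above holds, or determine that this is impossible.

Case lime = 1:
(dry') alone gives dry = 0.
(storm') alone gives storm = 0.
(fog') alone gives fog = 0.
All clauses are satisfied.

lime=1,  fog=0,  dry=0,  storm=0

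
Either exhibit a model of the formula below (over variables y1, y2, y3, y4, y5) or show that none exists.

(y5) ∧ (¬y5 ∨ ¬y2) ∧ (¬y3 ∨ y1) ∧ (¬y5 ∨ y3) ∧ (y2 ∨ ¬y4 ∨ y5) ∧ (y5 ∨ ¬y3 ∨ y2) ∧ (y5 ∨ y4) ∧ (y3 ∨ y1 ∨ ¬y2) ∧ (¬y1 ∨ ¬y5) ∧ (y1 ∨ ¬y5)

Unit clause (y5) forces y5 = True.
Unit clause (¬y2) forces y2 = False.
Unit clause (y3) forces y3 = True.
Unit clause (y1) forces y1 = True.
Now (¬y1) is unsatisfied and unit — conflict.

UNSATISFIABLE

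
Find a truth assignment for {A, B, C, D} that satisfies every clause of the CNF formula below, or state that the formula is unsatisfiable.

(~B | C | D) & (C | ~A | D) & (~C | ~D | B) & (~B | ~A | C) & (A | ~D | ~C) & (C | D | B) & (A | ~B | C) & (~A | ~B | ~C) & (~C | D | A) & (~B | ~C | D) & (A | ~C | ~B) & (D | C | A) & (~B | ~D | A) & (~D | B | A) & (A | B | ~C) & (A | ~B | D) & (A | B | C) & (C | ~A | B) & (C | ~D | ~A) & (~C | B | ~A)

Try B = 0.
Try C = 0.
The clause (D) is unit, so D = 1.
The clause (A) is unit, so A = 1.
But (~A) is also a unit clause — contradiction.
That branch fails; take C = 1 instead.
The clause (~D) is unit, so D = 0.
The clause (A) is unit, so A = 1.
But (~A) is also a unit clause — contradiction.
Both values of C lead to a conflict.
That branch fails; take B = 1 instead.
Try C = 1.
The clause (~A) is unit, so A = 0.
But (A) is also a unit clause — contradiction.
That branch fails; take C = 0 instead.
The clause (D) is unit, so D = 1.
The clause (~A) is unit, so A = 0.
But (A) is also a unit clause — contradiction.
Both values of C lead to a conflict.
Both values of B lead to a conflict.

UNSATISFIABLE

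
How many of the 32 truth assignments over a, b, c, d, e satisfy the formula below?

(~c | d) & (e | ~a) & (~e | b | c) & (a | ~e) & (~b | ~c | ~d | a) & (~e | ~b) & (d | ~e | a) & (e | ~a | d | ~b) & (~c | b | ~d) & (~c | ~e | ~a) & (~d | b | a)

There are 2^5 = 32 truth assignments over (a, b, c, d, e).
Split on c. With c = 1, the clauses containing c are satisfied and ~c drops from the rest; 0 of the 2^4 = 16 assignments to the other variables satisfy what remains.
With c = 0, by the same count on the reduced clause set, 3 assignments work.
(One model: a=F, b=F, c=F, d=F, e=F.)
Total: 0 + 3 = 3.

3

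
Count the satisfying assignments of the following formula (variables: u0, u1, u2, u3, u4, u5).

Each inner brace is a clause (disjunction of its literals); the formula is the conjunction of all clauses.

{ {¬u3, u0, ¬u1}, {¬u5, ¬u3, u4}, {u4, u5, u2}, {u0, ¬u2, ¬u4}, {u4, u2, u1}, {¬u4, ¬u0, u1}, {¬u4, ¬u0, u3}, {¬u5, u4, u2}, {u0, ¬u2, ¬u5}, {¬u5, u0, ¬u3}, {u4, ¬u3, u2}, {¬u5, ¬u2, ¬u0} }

There are 2^6 = 64 truth assignments over (u0, u1, u2, u3, u4, u5).
Split on u2. With u2 = True, the clauses containing u2 are satisfied and ¬u2 drops from the rest; 8 of the 2^5 = 32 assignments to the other variables satisfy what remains.
With u2 = False, by the same count on the reduced clause set, 7 assignments work.
(One model: u0=F, u1=F, u2=F, u3=F, u4=T, u5=F.)
Total: 8 + 7 = 15.

15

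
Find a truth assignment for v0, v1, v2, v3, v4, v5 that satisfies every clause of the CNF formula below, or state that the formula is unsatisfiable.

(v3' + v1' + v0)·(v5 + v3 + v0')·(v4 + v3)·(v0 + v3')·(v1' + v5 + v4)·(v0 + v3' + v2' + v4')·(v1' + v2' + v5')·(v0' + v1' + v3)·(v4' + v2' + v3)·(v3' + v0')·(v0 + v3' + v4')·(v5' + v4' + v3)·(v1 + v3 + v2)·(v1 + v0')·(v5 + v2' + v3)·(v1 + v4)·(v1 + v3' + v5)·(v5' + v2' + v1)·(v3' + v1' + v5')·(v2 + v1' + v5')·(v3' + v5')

Suppose v4 = 1.
Suppose v0 = 0.
Unit clause (v3') forces v3 = 0.
Unit clause (v2') forces v2 = 0.
Unit clause (v5') forces v5 = 0.
Unit clause (v1) forces v1 = 1.
All clauses are satisfied.

v0: 0,  v1: 1,  v2: 0,  v3: 0,  v4: 1,  v5: 0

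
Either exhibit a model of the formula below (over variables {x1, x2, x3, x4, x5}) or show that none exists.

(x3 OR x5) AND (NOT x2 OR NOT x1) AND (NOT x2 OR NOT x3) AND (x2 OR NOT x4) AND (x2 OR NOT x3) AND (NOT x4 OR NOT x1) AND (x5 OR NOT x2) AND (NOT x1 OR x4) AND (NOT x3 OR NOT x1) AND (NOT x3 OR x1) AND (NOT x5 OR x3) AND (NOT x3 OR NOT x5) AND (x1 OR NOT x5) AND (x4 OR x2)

UNSATISFIABLE

Case x3 = true:
(NOT x2) alone gives x2 = false.
That conflicts with the unit clause (x2).
Backtrack on x3: now try x3 = false.
(x5) alone gives x5 = true.
That conflicts with the unit clause (NOT x5).
Either choice for x3 ends in contradiction.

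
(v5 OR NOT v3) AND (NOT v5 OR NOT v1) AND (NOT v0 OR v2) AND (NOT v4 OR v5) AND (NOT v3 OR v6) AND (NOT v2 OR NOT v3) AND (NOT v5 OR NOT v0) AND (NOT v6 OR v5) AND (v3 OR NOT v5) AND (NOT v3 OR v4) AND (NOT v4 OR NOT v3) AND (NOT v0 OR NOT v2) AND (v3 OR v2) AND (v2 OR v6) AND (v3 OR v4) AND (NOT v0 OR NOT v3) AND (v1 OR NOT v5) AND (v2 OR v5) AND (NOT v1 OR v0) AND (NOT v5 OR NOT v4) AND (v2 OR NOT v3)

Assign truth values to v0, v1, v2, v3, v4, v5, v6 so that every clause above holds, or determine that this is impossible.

Try v5 = true.
From the singleton clause (NOT v1), v1 = false.
Now (v1) is unsatisfied and unit — conflict.
Undo v5 and try v5 = false.
From the singleton clause (NOT v3), v3 = false.
From the singleton clause (NOT v4), v4 = false.
Now (v4) is unsatisfied and unit — conflict.
Either choice for v5 ends in contradiction.

UNSATISFIABLE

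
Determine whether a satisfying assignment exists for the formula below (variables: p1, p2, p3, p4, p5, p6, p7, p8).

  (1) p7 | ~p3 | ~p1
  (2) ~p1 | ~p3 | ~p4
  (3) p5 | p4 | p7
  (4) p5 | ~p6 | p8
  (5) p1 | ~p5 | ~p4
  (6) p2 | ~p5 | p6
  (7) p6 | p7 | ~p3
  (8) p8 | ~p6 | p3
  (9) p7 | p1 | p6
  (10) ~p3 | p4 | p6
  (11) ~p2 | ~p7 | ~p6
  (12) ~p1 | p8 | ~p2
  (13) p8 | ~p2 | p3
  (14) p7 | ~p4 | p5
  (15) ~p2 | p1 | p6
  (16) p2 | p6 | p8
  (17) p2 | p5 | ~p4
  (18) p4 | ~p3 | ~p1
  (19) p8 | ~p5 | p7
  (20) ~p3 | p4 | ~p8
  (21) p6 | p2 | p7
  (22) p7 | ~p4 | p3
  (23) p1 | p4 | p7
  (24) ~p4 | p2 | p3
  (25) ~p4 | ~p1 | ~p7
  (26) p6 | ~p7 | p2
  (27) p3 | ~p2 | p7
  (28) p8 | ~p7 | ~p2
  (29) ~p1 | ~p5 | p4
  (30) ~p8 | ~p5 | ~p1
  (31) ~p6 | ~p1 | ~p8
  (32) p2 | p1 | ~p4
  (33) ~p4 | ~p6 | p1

Suppose p7 = 1.
Suppose p2 = 0.
Unit clause (p6) forces p6 = 1.
Suppose p5 = 1.
Suppose p1 = 0.
Unit clause (~p4) forces p4 = 0.
Suppose p8 = 0.
Unit clause (p3) forces p3 = 1.
This assignment satisfies each clause.
A satisfying assignment: p1=0; p2=0; p3=1; p4=0; p5=1; p6=1; p7=1; p8=0.

Yes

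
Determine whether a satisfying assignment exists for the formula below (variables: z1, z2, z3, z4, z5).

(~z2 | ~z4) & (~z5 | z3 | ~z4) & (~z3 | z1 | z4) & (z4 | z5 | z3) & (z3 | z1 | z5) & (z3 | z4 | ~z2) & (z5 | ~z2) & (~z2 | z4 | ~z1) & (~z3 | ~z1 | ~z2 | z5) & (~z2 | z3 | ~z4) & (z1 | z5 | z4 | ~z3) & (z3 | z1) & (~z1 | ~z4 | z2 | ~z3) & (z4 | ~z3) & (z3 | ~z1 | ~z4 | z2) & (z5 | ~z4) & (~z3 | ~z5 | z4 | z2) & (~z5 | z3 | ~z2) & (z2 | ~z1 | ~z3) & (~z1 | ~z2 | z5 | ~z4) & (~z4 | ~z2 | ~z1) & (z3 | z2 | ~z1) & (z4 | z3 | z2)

Case z2 = 0:
Case z3 = 1:
(z4) alone gives z4 = 1.
(~z1) alone gives z1 = 0.
(z5) alone gives z5 = 1.
Every clause now holds.
A satisfying assignment: z1: 0, z2: 0, z3: 1, z4: 1, z5: 1.

Yes, satisfiable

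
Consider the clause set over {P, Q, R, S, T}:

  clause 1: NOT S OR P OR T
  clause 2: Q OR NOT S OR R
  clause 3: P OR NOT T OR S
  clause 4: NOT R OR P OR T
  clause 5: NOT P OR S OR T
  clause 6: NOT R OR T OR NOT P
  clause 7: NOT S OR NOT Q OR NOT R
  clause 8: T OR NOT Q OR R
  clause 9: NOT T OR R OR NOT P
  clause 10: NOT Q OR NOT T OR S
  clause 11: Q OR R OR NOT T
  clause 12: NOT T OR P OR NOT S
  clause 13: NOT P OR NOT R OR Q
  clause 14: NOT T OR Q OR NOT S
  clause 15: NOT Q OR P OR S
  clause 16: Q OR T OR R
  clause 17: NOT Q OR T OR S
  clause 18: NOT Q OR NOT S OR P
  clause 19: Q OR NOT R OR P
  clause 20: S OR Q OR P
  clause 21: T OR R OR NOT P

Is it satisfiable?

Suppose S = false.
Suppose P = true.
Unit clause (T) forces T = true.
Unit clause (R) forces R = true.
Unit clause (NOT Q) forces Q = false.
That conflicts with the unit clause (Q).
That branch fails; take P = false instead.
Unit clause (NOT T) forces T = false.
Unit clause (NOT R) forces R = false.
Unit clause (NOT Q) forces Q = false.
That conflicts with the unit clause (Q).
Neither P = true nor P = false works.
That branch fails; take S = true instead.
Suppose P = true.
Suppose Q = true.
Unit clause (NOT R) forces R = false.
Unit clause (T) forces T = true.
That conflicts with the unit clause (NOT T).
That branch fails; take Q = false instead.
Unit clause (R) forces R = true.
That conflicts with the unit clause (NOT R).
Neither Q = true nor Q = false works.
That branch fails; take P = false instead.
Unit clause (T) forces T = true.
That conflicts with the unit clause (NOT T).
Neither P = true nor P = false works.
Neither S = true nor S = false works.
No assignment satisfies every clause.

No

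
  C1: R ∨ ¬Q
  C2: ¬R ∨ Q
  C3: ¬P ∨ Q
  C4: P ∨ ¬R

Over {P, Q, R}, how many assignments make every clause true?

There are 2^3 = 8 truth assignments over (P, Q, R).
Check each against the 4 clauses (columns in the order P, Q, R):
  F F F  ✓ satisfies all
  F F T  ✗ fails (¬R ∨ Q)
  F T F  ✗ fails (R ∨ ¬Q)
  F T T  ✗ fails (P ∨ ¬R)
  T F F  ✗ fails (¬P ∨ Q)
  T F T  ✗ fails (¬R ∨ Q)
  T T F  ✗ fails (R ∨ ¬Q)
  T T T  ✓ satisfies all
2 of the 8 rows are models.

2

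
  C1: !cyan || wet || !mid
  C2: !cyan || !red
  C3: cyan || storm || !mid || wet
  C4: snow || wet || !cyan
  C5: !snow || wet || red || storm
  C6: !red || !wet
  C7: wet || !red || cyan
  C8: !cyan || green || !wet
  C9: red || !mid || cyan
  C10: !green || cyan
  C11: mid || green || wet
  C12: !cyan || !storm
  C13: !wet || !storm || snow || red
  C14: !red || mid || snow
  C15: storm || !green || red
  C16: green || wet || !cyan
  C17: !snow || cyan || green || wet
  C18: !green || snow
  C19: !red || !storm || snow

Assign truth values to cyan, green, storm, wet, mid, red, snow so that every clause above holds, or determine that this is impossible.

Try cyan = false.
(!green) alone gives green = false.
Try red = false.
(!mid) alone gives mid = false.
(wet) alone gives wet = true.
Try storm = true.
(snow) alone gives snow = true.
This assignment satisfies each clause.

cyan ↦ false; green ↦ false; storm ↦ true; wet ↦ true; mid ↦ false; red ↦ false; snow ↦ true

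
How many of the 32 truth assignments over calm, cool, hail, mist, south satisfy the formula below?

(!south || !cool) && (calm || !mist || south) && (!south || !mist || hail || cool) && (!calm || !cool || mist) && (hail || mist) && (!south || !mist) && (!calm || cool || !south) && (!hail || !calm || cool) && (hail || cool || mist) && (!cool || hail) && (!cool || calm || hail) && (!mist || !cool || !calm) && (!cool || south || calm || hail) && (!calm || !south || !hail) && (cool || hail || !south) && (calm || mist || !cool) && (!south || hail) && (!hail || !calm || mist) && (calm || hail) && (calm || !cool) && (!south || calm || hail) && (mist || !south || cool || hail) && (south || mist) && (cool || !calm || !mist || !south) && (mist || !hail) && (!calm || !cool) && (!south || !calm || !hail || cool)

There are 2^5 = 32 truth assignments over (calm, cool, hail, mist, south).
Split on hail. With hail = true, the clauses containing hail are satisfied and !hail drops from the rest; 0 of the 2^4 = 16 assignments to the other variables satisfy what remains.
With hail = false, by the same count on the reduced clause set, 1 assignment works.
Total: 0 + 1 = 1.

1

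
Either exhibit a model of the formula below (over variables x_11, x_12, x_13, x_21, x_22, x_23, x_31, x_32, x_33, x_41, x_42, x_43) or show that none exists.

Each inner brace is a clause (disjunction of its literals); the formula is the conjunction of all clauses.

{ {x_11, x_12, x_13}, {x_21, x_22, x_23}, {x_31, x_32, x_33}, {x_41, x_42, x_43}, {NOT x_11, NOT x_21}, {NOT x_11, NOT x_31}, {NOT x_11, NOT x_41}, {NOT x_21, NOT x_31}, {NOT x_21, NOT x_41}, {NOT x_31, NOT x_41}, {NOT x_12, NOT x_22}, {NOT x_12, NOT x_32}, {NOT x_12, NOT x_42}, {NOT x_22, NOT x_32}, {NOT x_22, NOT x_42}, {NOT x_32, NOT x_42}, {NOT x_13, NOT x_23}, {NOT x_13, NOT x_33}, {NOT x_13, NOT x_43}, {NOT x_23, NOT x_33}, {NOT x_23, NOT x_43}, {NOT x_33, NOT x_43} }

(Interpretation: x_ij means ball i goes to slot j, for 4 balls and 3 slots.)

Suppose x_11 = false.
Suppose x_12 = true.
From the singleton clause (NOT x_22), x_22 = false.
From the singleton clause (NOT x_32), x_32 = false.
From the singleton clause (NOT x_42), x_42 = false.
Suppose x_21 = true.
From the singleton clause (NOT x_31), x_31 = false.
From the singleton clause (x_33), x_33 = true.
From the singleton clause (NOT x_41), x_41 = false.
From the singleton clause (x_43), x_43 = true.
But (NOT x_43) is also a unit clause — contradiction.
So x_21 must be the other value — set x_21 = false.
From the singleton clause (x_23), x_23 = true.
From the singleton clause (NOT x_13), x_13 = false.
From the singleton clause (NOT x_33), x_33 = false.
From the singleton clause (x_31), x_31 = true.
From the singleton clause (NOT x_41), x_41 = false.
From the singleton clause (x_43), x_43 = true.
But (NOT x_43) is also a unit clause — contradiction.
Both values of x_21 lead to a conflict.
So x_12 must be the other value — set x_12 = false.
From the singleton clause (x_13), x_13 = true.
From the singleton clause (NOT x_23), x_23 = false.
From the singleton clause (NOT x_33), x_33 = false.
From the singleton clause (NOT x_43), x_43 = false.
Suppose x_21 = true.
From the singleton clause (NOT x_31), x_31 = false.
From the singleton clause (x_32), x_32 = true.
From the singleton clause (NOT x_41), x_41 = false.
From the singleton clause (x_42), x_42 = true.
But (NOT x_42) is also a unit clause — contradiction.
So x_21 must be the other value — set x_21 = false.
From the singleton clause (x_22), x_22 = true.
From the singleton clause (NOT x_32), x_32 = false.
From the singleton clause (x_31), x_31 = true.
From the singleton clause (NOT x_41), x_41 = false.
From the singleton clause (x_42), x_42 = true.
But (NOT x_42) is also a unit clause — contradiction.
Both values of x_21 lead to a conflict.
Both values of x_12 lead to a conflict.
So x_11 must be the other value — set x_11 = true.
From the singleton clause (NOT x_21), x_21 = false.
From the singleton clause (NOT x_31), x_31 = false.
From the singleton clause (NOT x_41), x_41 = false.
Suppose x_22 = true.
From the singleton clause (NOT x_12), x_12 = false.
From the singleton clause (NOT x_32), x_32 = false.
From the singleton clause (x_33), x_33 = true.
From the singleton clause (NOT x_42), x_42 = false.
From the singleton clause (x_43), x_43 = true.
But (NOT x_43) is also a unit clause — contradiction.
So x_22 must be the other value — set x_22 = false.
From the singleton clause (x_23), x_23 = true.
From the singleton clause (NOT x_13), x_13 = false.
From the singleton clause (NOT x_33), x_33 = false.
From the singleton clause (x_32), x_32 = true.
From the singleton clause (NOT x_12), x_12 = false.
From the singleton clause (NOT x_42), x_42 = false.
From the singleton clause (x_43), x_43 = true.
But (NOT x_43) is also a unit clause — contradiction.
Both values of x_22 lead to a conflict.
Both values of x_11 lead to a conflict.

UNSATISFIABLE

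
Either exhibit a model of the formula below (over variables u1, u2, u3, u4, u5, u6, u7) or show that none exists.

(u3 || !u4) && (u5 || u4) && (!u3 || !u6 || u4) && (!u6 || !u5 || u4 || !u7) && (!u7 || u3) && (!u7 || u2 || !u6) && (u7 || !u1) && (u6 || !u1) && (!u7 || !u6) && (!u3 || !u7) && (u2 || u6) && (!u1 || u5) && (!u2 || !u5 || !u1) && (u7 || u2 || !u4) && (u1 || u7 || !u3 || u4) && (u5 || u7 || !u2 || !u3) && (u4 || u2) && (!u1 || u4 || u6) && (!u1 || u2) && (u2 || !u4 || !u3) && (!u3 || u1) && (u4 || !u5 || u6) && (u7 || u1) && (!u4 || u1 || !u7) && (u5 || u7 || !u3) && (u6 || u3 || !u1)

UNSATISFIABLE

Try u3 = true.
Unit clause (!u7) forces u7 = false.
Unit clause (!u1) forces u1 = false.
Now (u1) is unsatisfied and unit — conflict.
Undo u3 and try u3 = false.
Unit clause (!u4) forces u4 = false.
Unit clause (u5) forces u5 = true.
Unit clause (!u7) forces u7 = false.
Unit clause (!u1) forces u1 = false.
Now (u1) is unsatisfied and unit — conflict.
Neither u3 = true nor u3 = false works.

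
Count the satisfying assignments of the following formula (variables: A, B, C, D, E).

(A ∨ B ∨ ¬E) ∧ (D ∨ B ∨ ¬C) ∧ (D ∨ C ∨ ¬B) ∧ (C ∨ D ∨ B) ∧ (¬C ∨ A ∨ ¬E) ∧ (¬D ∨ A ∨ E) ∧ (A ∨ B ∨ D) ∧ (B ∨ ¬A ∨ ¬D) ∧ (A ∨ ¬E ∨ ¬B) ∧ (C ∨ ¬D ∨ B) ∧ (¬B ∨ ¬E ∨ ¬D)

5

There are 2^5 = 32 truth assignments over (A, B, C, D, E).
Split on D. With D = True, the clauses containing D are satisfied and ¬D drops from the rest; 2 of the 2^4 = 16 assignments to the other variables satisfy what remains.
With D = False, by the same count on the reduced clause set, 3 assignments work.
Total: 2 + 3 = 5.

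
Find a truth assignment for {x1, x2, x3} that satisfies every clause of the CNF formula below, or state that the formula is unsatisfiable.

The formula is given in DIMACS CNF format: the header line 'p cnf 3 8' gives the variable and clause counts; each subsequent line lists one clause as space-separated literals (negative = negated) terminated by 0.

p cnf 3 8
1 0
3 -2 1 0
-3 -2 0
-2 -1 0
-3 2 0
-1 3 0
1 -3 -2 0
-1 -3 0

UNSATISFIABLE

(x1) alone gives x1 = True.
(¬x2) alone gives x2 = False.
(¬x3) alone gives x3 = False.
That conflicts with the unit clause (x3).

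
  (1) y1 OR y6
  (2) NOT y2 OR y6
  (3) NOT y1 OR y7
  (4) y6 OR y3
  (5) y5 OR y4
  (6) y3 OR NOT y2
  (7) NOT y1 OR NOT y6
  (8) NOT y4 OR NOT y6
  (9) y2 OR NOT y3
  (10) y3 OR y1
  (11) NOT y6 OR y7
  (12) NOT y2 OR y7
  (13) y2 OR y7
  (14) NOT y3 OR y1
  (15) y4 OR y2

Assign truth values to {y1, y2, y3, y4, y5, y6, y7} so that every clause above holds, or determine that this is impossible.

Suppose y1 = true.
From the singleton clause (y7), y7 = true.
From the singleton clause (NOT y6), y6 = false.
From the singleton clause (NOT y2), y2 = false.
From the singleton clause (y3), y3 = true.
But (NOT y3) is also a unit clause — contradiction.
Undo y1 and try y1 = false.
From the singleton clause (y6), y6 = true.
From the singleton clause (NOT y4), y4 = false.
From the singleton clause (y5), y5 = true.
From the singleton clause (y3), y3 = true.
But (NOT y3) is also a unit clause — contradiction.
Either choice for y1 ends in contradiction.

UNSATISFIABLE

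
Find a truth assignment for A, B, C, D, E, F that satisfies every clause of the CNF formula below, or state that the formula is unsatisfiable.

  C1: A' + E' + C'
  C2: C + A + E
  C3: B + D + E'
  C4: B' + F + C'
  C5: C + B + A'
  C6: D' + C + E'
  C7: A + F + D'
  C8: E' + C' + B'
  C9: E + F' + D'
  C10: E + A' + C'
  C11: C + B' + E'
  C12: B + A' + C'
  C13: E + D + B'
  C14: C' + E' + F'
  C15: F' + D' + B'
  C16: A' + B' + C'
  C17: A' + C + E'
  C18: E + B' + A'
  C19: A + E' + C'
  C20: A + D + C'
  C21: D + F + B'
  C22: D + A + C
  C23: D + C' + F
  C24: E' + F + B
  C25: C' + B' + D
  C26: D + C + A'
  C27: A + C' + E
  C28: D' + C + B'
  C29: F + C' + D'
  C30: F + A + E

UNSATISFIABLE

Case A = 0:
Case C = 1:
From the singleton clause (E'), E = 0.
But (E) is also a unit clause — contradiction.
Undo C and try C = 0.
From the singleton clause (E), E = 1.
From the singleton clause (D'), D = 0.
But (D) is also a unit clause — contradiction.
Neither C = 1 nor C = 0 works.
Undo A and try A = 1.
Case E = 0:
From the singleton clause (C'), C = 0.
From the singleton clause (B), B = 1.
But (B') is also a unit clause — contradiction.
Undo E and try E = 1.
From the singleton clause (C'), C = 0.
But (C) is also a unit clause — contradiction.
Neither E = 1 nor E = 0 works.
Neither A = 1 nor A = 0 works.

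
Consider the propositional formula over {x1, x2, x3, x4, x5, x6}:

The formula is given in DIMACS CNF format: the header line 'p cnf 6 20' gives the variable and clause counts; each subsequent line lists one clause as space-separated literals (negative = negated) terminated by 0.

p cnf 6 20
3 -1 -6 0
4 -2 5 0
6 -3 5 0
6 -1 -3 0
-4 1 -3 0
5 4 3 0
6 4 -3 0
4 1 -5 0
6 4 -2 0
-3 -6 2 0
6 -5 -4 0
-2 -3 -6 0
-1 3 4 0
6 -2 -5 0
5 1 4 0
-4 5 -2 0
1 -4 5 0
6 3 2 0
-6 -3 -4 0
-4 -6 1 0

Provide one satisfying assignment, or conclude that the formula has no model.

UNSATISFIABLE

Try x3 = True.
Try x6 = True.
From the singleton clause (x2), x2 = True.
Now (¬x2) is unsatisfied and unit — conflict.
Backtrack on x6: now try x6 = False.
From the singleton clause (x5), x5 = True.
From the singleton clause (¬x1), x1 = False.
From the singleton clause (¬x4), x4 = False.
Now (x4) is unsatisfied and unit — conflict.
Both values of x6 lead to a conflict.
Backtrack on x3: now try x3 = False.
Try x1 = False.
Try x5 = True.
From the singleton clause (x4), x4 = True.
From the singleton clause (x6), x6 = True.
Now (¬x6) is unsatisfied and unit — conflict.
Backtrack on x5: now try x5 = False.
From the singleton clause (x4), x4 = True.
Now (¬x4) is unsatisfied and unit — conflict.
Both values of x5 lead to a conflict.
Backtrack on x1: now try x1 = True.
From the singleton clause (¬x6), x6 = False.
From the singleton clause (x4), x4 = True.
From the singleton clause (¬x5), x5 = False.
From the singleton clause (¬x2), x2 = False.
Now (x2) is unsatisfied and unit — conflict.
Both values of x1 lead to a conflict.
Both values of x3 lead to a conflict.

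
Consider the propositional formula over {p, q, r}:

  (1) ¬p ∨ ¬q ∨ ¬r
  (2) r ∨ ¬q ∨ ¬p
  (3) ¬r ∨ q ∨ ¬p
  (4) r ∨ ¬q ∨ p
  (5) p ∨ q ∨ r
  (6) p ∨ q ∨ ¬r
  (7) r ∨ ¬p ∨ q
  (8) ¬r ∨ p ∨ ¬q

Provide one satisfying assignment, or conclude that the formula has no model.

Try p = False.
Try r = True.
Unit clause (q) forces q = True.
Now (¬q) is unsatisfied and unit — conflict.
So r must be the other value — set r = False.
Unit clause (¬q) forces q = False.
Now (q) is unsatisfied and unit — conflict.
Both values of r lead to a conflict.
So p must be the other value — set p = True.
Try q = False.
Unit clause (¬r) forces r = False.
Now (r) is unsatisfied and unit — conflict.
So q must be the other value — set q = True.
Unit clause (¬r) forces r = False.
Now (r) is unsatisfied and unit — conflict.
Both values of q lead to a conflict.
Both values of p lead to a conflict.

UNSATISFIABLE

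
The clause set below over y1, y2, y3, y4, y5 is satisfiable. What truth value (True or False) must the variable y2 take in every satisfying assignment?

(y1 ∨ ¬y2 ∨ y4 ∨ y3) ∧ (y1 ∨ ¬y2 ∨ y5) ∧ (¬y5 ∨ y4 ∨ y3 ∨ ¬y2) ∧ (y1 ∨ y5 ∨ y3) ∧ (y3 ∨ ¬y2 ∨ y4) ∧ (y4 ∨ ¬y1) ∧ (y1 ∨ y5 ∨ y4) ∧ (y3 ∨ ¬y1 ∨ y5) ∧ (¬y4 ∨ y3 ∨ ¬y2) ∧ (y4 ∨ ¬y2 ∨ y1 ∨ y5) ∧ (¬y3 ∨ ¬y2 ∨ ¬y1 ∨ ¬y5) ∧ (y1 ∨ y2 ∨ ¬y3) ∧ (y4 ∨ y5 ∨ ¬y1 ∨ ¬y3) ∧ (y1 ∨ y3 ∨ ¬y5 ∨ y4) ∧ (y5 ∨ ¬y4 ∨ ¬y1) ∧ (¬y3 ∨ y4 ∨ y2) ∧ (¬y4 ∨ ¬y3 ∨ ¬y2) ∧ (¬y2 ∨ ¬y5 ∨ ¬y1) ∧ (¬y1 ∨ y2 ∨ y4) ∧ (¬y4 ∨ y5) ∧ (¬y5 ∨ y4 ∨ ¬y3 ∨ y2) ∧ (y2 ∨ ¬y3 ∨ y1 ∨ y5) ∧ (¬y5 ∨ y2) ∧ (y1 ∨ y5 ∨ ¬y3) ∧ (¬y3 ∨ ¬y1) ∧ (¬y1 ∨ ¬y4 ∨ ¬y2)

Suppose y2 = False.
The clause (¬y5) is unit, so y5 = False.
The clause (¬y4) is unit, so y4 = False.
The clause (¬y1) is unit, so y1 = False.
That conflicts with the unit clause (y1).
So every satisfying assignment has y2 = True.

True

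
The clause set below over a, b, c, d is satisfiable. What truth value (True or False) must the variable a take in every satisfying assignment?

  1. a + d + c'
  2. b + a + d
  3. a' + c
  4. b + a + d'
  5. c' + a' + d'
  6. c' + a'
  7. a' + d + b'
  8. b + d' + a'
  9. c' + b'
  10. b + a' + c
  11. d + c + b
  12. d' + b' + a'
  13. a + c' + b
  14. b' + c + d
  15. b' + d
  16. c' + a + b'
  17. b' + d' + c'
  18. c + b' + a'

Suppose a = 1.
From the singleton clause (c), c = 1.
That conflicts with the unit clause (c').
So every satisfying assignment has a = False.

False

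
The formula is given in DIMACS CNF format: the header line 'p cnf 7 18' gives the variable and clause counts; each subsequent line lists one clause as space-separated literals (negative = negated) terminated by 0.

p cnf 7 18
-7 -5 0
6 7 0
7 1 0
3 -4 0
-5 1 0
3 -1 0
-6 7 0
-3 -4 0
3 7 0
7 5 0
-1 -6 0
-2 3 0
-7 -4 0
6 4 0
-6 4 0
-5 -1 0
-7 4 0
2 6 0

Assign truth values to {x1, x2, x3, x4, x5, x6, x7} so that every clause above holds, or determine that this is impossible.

UNSATISFIABLE

Case x7 = False:
(x6) alone gives x6 = True.
But (¬x6) is also a unit clause — contradiction.
So x7 must be the other value — set x7 = True.
(¬x5) alone gives x5 = False.
(¬x4) alone gives x4 = False.
But (x4) is also a unit clause — contradiction.
Neither x7 = True nor x7 = False works.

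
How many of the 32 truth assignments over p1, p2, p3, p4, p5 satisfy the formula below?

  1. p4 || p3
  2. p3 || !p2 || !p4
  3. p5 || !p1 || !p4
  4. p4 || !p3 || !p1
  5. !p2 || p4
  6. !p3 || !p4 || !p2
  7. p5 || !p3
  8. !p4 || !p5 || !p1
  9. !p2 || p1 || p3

There are 2^5 = 32 truth assignments over (p1, p2, p3, p4, p5).
Split on p1. With p1 = true, the clauses containing p1 are satisfied and !p1 drops from the rest; 0 of the 2^4 = 16 assignments to the other variables satisfy what remains.
With p1 = false, by the same count on the reduced clause set, 4 assignments work.
(One model: p1=F, p2=F, p3=F, p4=T, p5=F.)
Total: 0 + 4 = 4.

4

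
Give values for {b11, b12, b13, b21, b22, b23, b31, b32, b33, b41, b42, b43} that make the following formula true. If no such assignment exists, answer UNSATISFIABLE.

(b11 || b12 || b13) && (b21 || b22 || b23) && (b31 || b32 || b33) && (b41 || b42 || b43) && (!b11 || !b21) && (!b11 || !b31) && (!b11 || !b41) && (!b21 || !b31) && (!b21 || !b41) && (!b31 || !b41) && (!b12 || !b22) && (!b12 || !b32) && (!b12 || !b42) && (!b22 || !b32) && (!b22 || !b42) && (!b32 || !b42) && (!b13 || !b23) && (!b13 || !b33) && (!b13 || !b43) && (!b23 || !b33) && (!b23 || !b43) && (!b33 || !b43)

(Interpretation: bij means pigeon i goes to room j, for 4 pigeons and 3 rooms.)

Try b11 = false.
Try b12 = true.
(!b22) alone gives b22 = false.
(!b32) alone gives b32 = false.
(!b42) alone gives b42 = false.
Try b21 = true.
(!b31) alone gives b31 = false.
(b33) alone gives b33 = true.
(!b41) alone gives b41 = false.
(b43) alone gives b43 = true.
That conflicts with the unit clause (!b43).
That branch fails; take b21 = false instead.
(b23) alone gives b23 = true.
(!b13) alone gives b13 = false.
(!b33) alone gives b33 = false.
(b31) alone gives b31 = true.
(!b41) alone gives b41 = false.
(b43) alone gives b43 = true.
That conflicts with the unit clause (!b43).
Either choice for b21 ends in contradiction.
That branch fails; take b12 = false instead.
(b13) alone gives b13 = true.
(!b23) alone gives b23 = false.
(!b33) alone gives b33 = false.
(!b43) alone gives b43 = false.
Try b21 = true.
(!b31) alone gives b31 = false.
(b32) alone gives b32 = true.
(!b41) alone gives b41 = false.
(b42) alone gives b42 = true.
That conflicts with the unit clause (!b42).
That branch fails; take b21 = false instead.
(b22) alone gives b22 = true.
(!b32) alone gives b32 = false.
(b31) alone gives b31 = true.
(!b41) alone gives b41 = false.
(b42) alone gives b42 = true.
That conflicts with the unit clause (!b42).
Either choice for b21 ends in contradiction.
Either choice for b12 ends in contradiction.
That branch fails; take b11 = true instead.
(!b21) alone gives b21 = false.
(!b31) alone gives b31 = false.
(!b41) alone gives b41 = false.
Try b22 = true.
(!b12) alone gives b12 = false.
(!b32) alone gives b32 = false.
(b33) alone gives b33 = true.
(!b42) alone gives b42 = false.
(b43) alone gives b43 = true.
That conflicts with the unit clause (!b43).
That branch fails; take b22 = false instead.
(b23) alone gives b23 = true.
(!b13) alone gives b13 = false.
(!b33) alone gives b33 = false.
(b32) alone gives b32 = true.
(!b12) alone gives b12 = false.
(!b42) alone gives b42 = false.
(b43) alone gives b43 = true.
That conflicts with the unit clause (!b43).
Either choice for b22 ends in contradiction.
Either choice for b11 ends in contradiction.

UNSATISFIABLE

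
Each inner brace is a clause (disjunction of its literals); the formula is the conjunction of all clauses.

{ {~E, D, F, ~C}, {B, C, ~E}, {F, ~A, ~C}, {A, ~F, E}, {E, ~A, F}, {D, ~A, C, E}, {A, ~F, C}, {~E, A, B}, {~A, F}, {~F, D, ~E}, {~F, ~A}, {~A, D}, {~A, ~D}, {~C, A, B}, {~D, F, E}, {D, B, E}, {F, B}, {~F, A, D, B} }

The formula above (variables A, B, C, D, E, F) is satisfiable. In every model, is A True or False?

False

Suppose A = 1.
The clause (F) is unit, so F = 1.
But (~F) is also a unit clause — contradiction.
So every satisfying assignment has A = False.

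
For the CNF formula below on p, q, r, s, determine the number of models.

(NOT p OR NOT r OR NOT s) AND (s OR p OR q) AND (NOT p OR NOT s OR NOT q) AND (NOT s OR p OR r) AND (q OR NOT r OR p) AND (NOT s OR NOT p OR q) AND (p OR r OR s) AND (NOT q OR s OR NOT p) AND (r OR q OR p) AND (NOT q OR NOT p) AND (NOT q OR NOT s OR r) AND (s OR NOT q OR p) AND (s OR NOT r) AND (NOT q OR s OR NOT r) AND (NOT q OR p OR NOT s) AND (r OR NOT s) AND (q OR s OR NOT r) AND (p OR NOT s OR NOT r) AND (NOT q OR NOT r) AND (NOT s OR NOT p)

There are 2^4 = 16 truth assignments over (p, q, r, s).
Split on p. With p = true, the clauses containing p are satisfied and NOT p drops from the rest; 1 of the 2^3 = 8 assignments to the other variables satisfy what remains.
With p = false, by the same count on the reduced clause set, 0 assignments work.
(One model: p=T, q=F, r=F, s=F.)
Total: 1 + 0 = 1.

1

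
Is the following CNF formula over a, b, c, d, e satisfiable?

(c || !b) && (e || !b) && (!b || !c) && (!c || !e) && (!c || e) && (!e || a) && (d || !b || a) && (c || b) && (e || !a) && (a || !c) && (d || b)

Case c = true:
The clause (!b) is unit, so b = false.
The clause (!e) is unit, so e = false.
That conflicts with the unit clause (e).
That branch fails; take c = false instead.
The clause (!b) is unit, so b = false.
That conflicts with the unit clause (b).
Either choice for c ends in contradiction.
No assignment satisfies every clause.

No, unsatisfiable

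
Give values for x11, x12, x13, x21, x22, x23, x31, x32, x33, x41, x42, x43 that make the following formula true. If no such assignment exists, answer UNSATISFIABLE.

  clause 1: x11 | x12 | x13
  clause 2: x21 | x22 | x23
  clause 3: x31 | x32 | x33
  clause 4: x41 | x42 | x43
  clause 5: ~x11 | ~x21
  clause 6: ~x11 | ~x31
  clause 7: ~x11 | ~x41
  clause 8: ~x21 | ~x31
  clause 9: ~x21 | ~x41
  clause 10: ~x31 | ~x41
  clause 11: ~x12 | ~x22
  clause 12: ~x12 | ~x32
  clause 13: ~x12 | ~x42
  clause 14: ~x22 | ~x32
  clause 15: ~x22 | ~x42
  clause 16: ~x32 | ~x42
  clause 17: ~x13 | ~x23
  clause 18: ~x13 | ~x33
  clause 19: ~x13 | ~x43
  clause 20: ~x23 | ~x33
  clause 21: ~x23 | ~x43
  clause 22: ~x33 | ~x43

Case x11 = 0:
Case x12 = 1:
From the singleton clause (~x22), x22 = 0.
From the singleton clause (~x32), x32 = 0.
From the singleton clause (~x42), x42 = 0.
Case x21 = 1:
From the singleton clause (~x31), x31 = 0.
From the singleton clause (x33), x33 = 1.
From the singleton clause (~x41), x41 = 0.
From the singleton clause (x43), x43 = 1.
But (~x43) is also a unit clause — contradiction.
Undo x21 and try x21 = 0.
From the singleton clause (x23), x23 = 1.
From the singleton clause (~x13), x13 = 0.
From the singleton clause (~x33), x33 = 0.
From the singleton clause (x31), x31 = 1.
From the singleton clause (~x41), x41 = 0.
From the singleton clause (x43), x43 = 1.
But (~x43) is also a unit clause — contradiction.
Either choice for x21 ends in contradiction.
Undo x12 and try x12 = 0.
From the singleton clause (x13), x13 = 1.
From the singleton clause (~x23), x23 = 0.
From the singleton clause (~x33), x33 = 0.
From the singleton clause (~x43), x43 = 0.
Case x21 = 1:
From the singleton clause (~x31), x31 = 0.
From the singleton clause (x32), x32 = 1.
From the singleton clause (~x41), x41 = 0.
From the singleton clause (x42), x42 = 1.
But (~x42) is also a unit clause — contradiction.
Undo x21 and try x21 = 0.
From the singleton clause (x22), x22 = 1.
From the singleton clause (~x32), x32 = 0.
From the singleton clause (x31), x31 = 1.
From the singleton clause (~x41), x41 = 0.
From the singleton clause (x42), x42 = 1.
But (~x42) is also a unit clause — contradiction.
Either choice for x21 ends in contradiction.
Either choice for x12 ends in contradiction.
Undo x11 and try x11 = 1.
From the singleton clause (~x21), x21 = 0.
From the singleton clause (~x31), x31 = 0.
From the singleton clause (~x41), x41 = 0.
Case x22 = 1:
From the singleton clause (~x12), x12 = 0.
From the singleton clause (~x32), x32 = 0.
From the singleton clause (x33), x33 = 1.
From the singleton clause (~x42), x42 = 0.
From the singleton clause (x43), x43 = 1.
But (~x43) is also a unit clause — contradiction.
Undo x22 and try x22 = 0.
From the singleton clause (x23), x23 = 1.
From the singleton clause (~x13), x13 = 0.
From the singleton clause (~x33), x33 = 0.
From the singleton clause (x32), x32 = 1.
From the singleton clause (~x12), x12 = 0.
From the singleton clause (~x42), x42 = 0.
From the singleton clause (x43), x43 = 1.
But (~x43) is also a unit clause — contradiction.
Either choice for x22 ends in contradiction.
Either choice for x11 ends in contradiction.

UNSATISFIABLE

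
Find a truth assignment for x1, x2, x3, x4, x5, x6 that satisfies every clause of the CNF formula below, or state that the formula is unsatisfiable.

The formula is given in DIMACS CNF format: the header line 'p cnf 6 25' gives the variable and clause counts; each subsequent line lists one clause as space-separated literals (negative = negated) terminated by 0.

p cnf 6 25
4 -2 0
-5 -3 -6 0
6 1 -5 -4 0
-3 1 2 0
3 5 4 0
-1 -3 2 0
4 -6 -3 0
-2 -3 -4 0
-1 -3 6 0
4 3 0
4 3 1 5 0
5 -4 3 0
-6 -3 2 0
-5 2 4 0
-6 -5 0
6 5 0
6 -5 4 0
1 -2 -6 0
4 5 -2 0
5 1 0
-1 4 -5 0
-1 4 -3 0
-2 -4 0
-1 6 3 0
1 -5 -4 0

Try x4 = True.
From the singleton clause (¬x2), x2 = False.
Try x3 = False.
From the singleton clause (x5), x5 = True.
From the singleton clause (¬x6), x6 = False.
From the singleton clause (x1), x1 = True.
Now (¬x1) is unsatisfied and unit — conflict.
Undo x3 and try x3 = True.
From the singleton clause (x1), x1 = True.
Now (¬x1) is unsatisfied and unit — conflict.
Neither x3 = True nor x3 = False works.
Undo x4 and try x4 = False.
From the singleton clause (¬x2), x2 = False.
From the singleton clause (x3), x3 = True.
From the singleton clause (x1), x1 = True.
Now (¬x1) is unsatisfied and unit — conflict.
Neither x4 = True nor x4 = False works.

UNSATISFIABLE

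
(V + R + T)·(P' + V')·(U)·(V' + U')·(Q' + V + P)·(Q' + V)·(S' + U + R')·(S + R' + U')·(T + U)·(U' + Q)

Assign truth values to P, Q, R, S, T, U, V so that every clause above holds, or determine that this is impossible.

UNSATISFIABLE

Unit clause (U) forces U = 1.
Unit clause (V') forces V = 0.
Unit clause (Q') forces Q = 0.
That conflicts with the unit clause (Q).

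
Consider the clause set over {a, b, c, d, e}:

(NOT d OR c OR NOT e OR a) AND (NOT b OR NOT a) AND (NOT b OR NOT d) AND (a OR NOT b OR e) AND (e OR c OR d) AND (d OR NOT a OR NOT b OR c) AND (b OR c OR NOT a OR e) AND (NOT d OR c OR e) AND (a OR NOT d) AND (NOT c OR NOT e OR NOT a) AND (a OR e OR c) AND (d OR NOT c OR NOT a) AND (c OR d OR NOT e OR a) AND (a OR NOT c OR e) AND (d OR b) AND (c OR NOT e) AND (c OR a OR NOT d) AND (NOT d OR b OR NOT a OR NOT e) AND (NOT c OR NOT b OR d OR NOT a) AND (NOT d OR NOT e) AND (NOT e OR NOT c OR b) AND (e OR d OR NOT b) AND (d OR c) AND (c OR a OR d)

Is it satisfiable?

Yes, satisfiable

Case b = true:
Unit clause (NOT a) forces a = false.
Unit clause (NOT d) forces d = false.
Unit clause (e) forces e = true.
Unit clause (c) forces c = true.
This assignment satisfies each clause.
A satisfying assignment: a: false,  b: true,  c: true,  d: false,  e: true.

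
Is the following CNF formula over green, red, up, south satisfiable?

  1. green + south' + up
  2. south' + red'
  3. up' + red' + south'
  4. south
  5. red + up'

From the singleton clause (south), south = 1.
From the singleton clause (red'), red = 0.
From the singleton clause (up'), up = 0.
From the singleton clause (green), green = 1.
All clauses are satisfied.
A satisfying assignment: green=1; red=0; up=0; south=1.

Yes, satisfiable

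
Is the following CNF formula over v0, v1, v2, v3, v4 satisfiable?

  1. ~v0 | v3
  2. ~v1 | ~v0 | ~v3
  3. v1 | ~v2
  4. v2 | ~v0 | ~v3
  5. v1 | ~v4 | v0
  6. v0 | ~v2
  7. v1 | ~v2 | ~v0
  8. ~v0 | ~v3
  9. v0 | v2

Try v0 = 0.
(~v2) alone gives v2 = 0.
But (v2) is also a unit clause — contradiction.
Backtrack on v0: now try v0 = 1.
(v3) alone gives v3 = 1.
But (~v3) is also a unit clause — contradiction.
Either choice for v0 ends in contradiction.
No assignment satisfies every clause.

Unsatisfiable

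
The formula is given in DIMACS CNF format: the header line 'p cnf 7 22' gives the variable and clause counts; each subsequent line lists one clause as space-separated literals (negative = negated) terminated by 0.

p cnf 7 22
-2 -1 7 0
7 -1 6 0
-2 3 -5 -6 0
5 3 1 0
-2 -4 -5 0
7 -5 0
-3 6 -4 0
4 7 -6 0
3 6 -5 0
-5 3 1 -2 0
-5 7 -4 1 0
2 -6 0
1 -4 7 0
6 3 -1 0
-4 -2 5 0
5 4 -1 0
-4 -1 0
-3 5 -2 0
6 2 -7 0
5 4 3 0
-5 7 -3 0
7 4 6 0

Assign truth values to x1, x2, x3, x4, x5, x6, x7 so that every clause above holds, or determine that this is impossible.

x1 ↦ True,  x2 ↦ True,  x3 ↦ True,  x4 ↦ False,  x5 ↦ True,  x6 ↦ True,  x7 ↦ True

Suppose x7 = True.
Suppose x2 = True.
Suppose x4 = False.
Suppose x5 = True.
Suppose x3 = True.
No clause remains; x1, x6 are free.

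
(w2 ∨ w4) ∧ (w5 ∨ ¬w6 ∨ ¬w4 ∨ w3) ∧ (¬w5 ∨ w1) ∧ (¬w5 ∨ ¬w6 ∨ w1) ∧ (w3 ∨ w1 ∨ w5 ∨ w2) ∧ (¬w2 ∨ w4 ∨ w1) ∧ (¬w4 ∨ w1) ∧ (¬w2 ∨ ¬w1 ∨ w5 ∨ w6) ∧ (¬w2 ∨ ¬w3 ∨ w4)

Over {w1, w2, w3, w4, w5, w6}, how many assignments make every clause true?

15

There are 2^6 = 64 truth assignments over (w1, w2, w3, w4, w5, w6).
Split on w2. With w2 = True, the clauses containing w2 are satisfied and ¬w2 drops from the rest; 8 of the 2^5 = 32 assignments to the other variables satisfy what remains.
With w2 = False, by the same count on the reduced clause set, 7 assignments work.
Total: 8 + 7 = 15.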